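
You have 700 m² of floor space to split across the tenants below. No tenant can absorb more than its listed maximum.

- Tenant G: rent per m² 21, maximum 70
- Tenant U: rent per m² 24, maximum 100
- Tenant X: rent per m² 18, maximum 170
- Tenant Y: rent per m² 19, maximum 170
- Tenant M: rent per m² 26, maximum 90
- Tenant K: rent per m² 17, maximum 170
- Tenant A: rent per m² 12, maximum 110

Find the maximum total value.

Highest rent per m² first: Tenant M 26 > Tenant U 24 > Tenant G 21 > Tenant Y 19 > Tenant X 18 > Tenant K 17 > Tenant A 12.
Tenant M takes 90 to reach its cap of 90 ; 610 left.
Give Tenant U 100 to hit its cap of 100 ; 510 left.
Tenant G: +70 to 70 (cap) ; 440 left.
Tenant Y takes 170 to reach its cap of 170 ; 270 left.
Tenant X: +170 to 170 (cap) ; 100 left.
Tenant K has room for 170 but only 100 remain, so it gets 100.
Total = 21×70 + 24×100 + 18×170 + 19×170 + 26×90 + 17×100 = 14200.

14200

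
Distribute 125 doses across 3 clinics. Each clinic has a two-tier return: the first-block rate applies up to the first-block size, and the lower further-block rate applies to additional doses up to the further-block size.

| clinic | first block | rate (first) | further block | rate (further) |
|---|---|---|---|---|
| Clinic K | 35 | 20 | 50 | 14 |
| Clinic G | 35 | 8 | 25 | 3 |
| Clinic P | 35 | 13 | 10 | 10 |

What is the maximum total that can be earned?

Rank every tier by rate: Clinic K/T1 20 > Clinic K/T2 14 > Clinic P/T1 13 > Clinic P/T2 10 > Clinic G/T1 8 > Clinic G/T2 3.
Fill Clinic K T1 block (35 at 20) → 90 left.
Clinic K T2 at 14: fill all 50 → 40 left.
Clinic P/T1 (13): +35 → 5 left.
Clinic P/T2: +5 of 10 at 10; pool empty.
Total = 20×35 + 14×50 + 13×35 + 10×5 = 1905.

1905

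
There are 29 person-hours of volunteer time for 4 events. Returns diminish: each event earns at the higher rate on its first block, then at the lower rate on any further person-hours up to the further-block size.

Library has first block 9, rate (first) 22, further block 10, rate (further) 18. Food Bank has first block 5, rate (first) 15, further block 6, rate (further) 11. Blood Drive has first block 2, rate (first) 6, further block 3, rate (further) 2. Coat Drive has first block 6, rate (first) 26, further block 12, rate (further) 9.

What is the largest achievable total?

594

Order all 8 blocks by rate: Coat Drive/T1 26 > Library/T1 22 > Library/T2 18 > Food Bank/T1 15 > Food Bank/T2 11 > Coat Drive/T2 9 > Blood Drive/T1 6 > Blood Drive/T2 2.
Coat Drive/T1 (26): +6 — 23 left.
Library T1 at 22: fill all 9 — 14 left.
Library T2 at 18: fill all 10 — 4 left.
Food Bank/T1: +4 of 5 at 15; pool empty.
Total = 26×6 + 22×9 + 18×10 + 15×4 = 594.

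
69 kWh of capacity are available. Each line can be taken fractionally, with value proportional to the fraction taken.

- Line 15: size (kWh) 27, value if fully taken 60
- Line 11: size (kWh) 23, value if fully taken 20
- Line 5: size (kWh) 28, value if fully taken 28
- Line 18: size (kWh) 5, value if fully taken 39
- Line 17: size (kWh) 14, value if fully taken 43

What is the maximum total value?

165

Sort by value density: Line 18 39/5≈7.8, Line 17 43/14≈3.07, Line 15 60/27≈2.22, Line 5 28/28≈1, Line 11 20/23≈0.87.
Line 18: take in full, 5 kWh for value 39 → 64 left.
Line 17: take in full, 14 kWh for value 43 → 50 left.
Line 15: take in full, 27 kWh for value 60 → 23 left.
23 kWh left: a 23/28 share of Line 5 gives 28×23/28 = 23.
Total value = 165.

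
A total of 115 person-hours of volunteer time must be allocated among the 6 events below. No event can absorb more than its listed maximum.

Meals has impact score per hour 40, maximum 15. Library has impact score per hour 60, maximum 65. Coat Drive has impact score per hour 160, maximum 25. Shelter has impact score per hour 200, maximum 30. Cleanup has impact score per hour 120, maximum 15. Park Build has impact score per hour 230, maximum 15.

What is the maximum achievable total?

Highest impact score per hour first: Park Build 230 > Shelter 200 > Coat Drive 160 > Cleanup 120 > Library 60 > Meals 40.
Park Build: +15 to 15 (cap) → 100 left.
Give Shelter 30 to hit its cap of 30 → 70 left.
Coat Drive: +25 to 25 (cap) → 45 left.
Give Cleanup 15 to hit its cap of 15 → 30 left.
Only 30 left; Library takes them to reach 30.
Total = 60×30 + 160×25 + 200×30 + 120×15 + 230×15 = 17050.

17050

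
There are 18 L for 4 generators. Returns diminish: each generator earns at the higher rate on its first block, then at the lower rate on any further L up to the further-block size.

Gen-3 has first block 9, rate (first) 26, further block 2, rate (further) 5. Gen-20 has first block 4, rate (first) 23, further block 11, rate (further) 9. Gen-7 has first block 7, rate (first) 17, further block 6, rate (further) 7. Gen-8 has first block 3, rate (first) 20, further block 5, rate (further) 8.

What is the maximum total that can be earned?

Treat each block as its own option and order by rate: Gen-3/first 26 > Gen-20/first 23 > Gen-8/first 20 > Gen-7/first 17 > Gen-20/second 9 > Gen-8/second 8 > Gen-7/second 7 > Gen-3/second 5.
Gen-3 first at 26: fill all 9 ; 9 left.
Fill Gen-20 first block (4 at 23) ; 5 left.
Gen-8 first at 20: fill all 3 ; 2 left.
Gen-7/first: +2 of 7 at 17; pool empty.
Total = 26×9 + 23×4 + 20×3 + 17×2 = 420.

420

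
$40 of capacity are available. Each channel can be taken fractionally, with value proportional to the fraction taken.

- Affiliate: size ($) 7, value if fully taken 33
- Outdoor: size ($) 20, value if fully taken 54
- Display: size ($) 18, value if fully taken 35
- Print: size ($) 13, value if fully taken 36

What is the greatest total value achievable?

Best value per unit of size first: Affiliate 33/7≈4.71, Print 36/13≈2.77, Outdoor 54/20≈2.7, Display 35/18≈1.94.
Take all of Affiliate (7 $, value 33) — 33 $ left.
Take all of Print (13 $, value 36) — 20 $ left.
Outdoor: take in full, 20 $ for value 54 — 0 left.
Total value = 123.

123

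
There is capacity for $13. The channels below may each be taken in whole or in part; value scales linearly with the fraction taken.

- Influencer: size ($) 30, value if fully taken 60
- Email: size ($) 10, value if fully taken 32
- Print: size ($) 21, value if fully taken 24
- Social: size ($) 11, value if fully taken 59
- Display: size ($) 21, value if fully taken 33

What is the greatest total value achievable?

Best value per unit of size first: Social 59/11≈5.36, Email 32/10≈3.2, Influencer 60/30≈2, Display 33/21≈1.57, Print 24/21≈1.14.
All 11 $ of Social fit (value 59) ; 2 remain.
Only 2 $ remain; take 2/10 of Email for value 32×2/10 = 6.4.
Total value = 65.4.

65.4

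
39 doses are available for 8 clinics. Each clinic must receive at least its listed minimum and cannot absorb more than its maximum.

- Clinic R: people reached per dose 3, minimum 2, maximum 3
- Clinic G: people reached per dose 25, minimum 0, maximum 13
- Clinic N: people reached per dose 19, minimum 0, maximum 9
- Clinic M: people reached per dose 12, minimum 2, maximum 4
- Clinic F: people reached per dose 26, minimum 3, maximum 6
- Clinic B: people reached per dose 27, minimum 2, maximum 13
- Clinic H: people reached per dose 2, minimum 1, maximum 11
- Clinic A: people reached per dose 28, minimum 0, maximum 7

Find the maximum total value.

Meeting every minimum uses 2+0+0+2+3+2+1+0 = 10 doses, leaving 29.
Order the clinics by people reached per dose: Clinic A 28 > Clinic B 27 > Clinic F 26 > Clinic G 25 > Clinic N 19 > Clinic M 12 > Clinic R 3 > Clinic H 2.
Give Clinic A 7 more to hit its cap of 7 — 22 left.
Clinic B takes 11 more to reach its cap of 13 — 11 left.
Clinic F: +3 to 6 (cap) — 8 left.
Clinic G has room for 13 more but only 8 remain, so it gets 8.
Total = 3×2 + 25×8 + 12×2 + 26×6 + 27×13 + 2×1 + 28×7 = 935.

935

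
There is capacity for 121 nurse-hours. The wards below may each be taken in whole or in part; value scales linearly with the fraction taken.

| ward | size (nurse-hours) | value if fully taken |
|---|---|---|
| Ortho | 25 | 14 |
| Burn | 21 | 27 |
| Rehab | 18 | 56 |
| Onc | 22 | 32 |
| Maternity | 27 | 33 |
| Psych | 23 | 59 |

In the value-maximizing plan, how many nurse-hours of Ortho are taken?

Rank by value-to-size ratio: Rehab 56/18≈3.11, Psych 59/23≈2.57, Onc 32/22≈1.45, Burn 27/21≈1.29, Maternity 33/27≈1.22, Ortho 14/25≈0.56.
Take all of Rehab (18 nurse-hours, value 56) — 103 nurse-hours left.
All 23 nurse-hours of Psych fit (value 59) — 80 remain.
Onc: take in full, 22 nurse-hours for value 32 — 58 left.
Burn: take in full, 21 nurse-hours for value 27 — 37 left.
All 27 nurse-hours of Maternity fit (value 33) — 10 remain.
Only 10 nurse-hours remain; take 10/25 of Ortho for value 14×10/25 = 5.6.

10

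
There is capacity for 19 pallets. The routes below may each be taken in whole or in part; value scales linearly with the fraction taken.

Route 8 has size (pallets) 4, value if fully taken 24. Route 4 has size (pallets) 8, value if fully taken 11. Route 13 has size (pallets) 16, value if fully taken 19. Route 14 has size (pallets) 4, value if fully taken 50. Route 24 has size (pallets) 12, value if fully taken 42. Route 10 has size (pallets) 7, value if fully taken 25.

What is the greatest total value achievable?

113

Best value per unit of size first: Route 14 50/4≈12.5, Route 8 24/4≈6, Route 10 25/7≈3.57, Route 24 42/12≈3.5, Route 4 11/8≈1.38, Route 13 19/16≈1.19.
All 4 pallets of Route 14 fit (value 50) → 15 remain.
Route 8: take in full, 4 pallets for value 24 → 11 left.
Route 10: take in full, 7 pallets for value 25 → 4 left.
4 pallets left: a 4/12 share of Route 24 gives 42×4/12 = 14.
Total value = 113.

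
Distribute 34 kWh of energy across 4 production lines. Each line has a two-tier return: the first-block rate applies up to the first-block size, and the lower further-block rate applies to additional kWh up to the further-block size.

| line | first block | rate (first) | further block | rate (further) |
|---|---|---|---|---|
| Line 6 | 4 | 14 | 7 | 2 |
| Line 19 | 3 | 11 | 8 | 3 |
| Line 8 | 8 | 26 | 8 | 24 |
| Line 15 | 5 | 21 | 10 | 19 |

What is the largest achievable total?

Treat each block as its own option and order by rate: Line 8/first 26 > Line 8/second 24 > Line 15/first 21 > Line 15/second 19 > Line 6/first 14 > Line 19/first 11 > Line 19/second 3 > Line 6/second 2.
Line 8/first (26): +8 → 26 left.
Line 8 second at 24: fill all 8 → 18 left.
Line 15 first at 21: fill all 5 → 13 left.
Fill Line 15 second block (10 at 19) → 3 left.
Line 6 first at 14: only 3 left, fill 3.
Total = 26×8 + 24×8 + 21×5 + 19×10 + 14×3 = 737.

737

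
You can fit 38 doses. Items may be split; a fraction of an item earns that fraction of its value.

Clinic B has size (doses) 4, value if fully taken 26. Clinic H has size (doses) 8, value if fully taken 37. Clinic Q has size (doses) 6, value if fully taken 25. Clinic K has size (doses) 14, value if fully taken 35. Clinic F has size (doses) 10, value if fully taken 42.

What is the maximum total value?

155

Rank by value-to-size ratio: Clinic B 26/4≈6.5, Clinic H 37/8≈4.62, Clinic F 42/10≈4.2, Clinic Q 25/6≈4.17, Clinic K 35/14≈2.5.
Take all of Clinic B (4 doses, value 26) ; 34 doses left.
All 8 doses of Clinic H fit (value 37) ; 26 remain.
All 10 doses of Clinic F fit (value 42) ; 16 remain.
Take all of Clinic Q (6 doses, value 25) ; 10 doses left.
Only 10 doses remain; take 10/14 of Clinic K for value 35×10/14 = 25.
Total value = 155.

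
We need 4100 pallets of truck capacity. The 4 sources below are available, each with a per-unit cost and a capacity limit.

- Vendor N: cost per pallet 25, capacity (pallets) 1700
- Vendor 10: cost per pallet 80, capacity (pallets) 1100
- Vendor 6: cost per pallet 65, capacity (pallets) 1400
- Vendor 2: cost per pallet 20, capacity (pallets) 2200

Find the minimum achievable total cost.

99500

Cheapest first:
Take 2200 from Vendor 2 at 20 — need 1900 more.
Take 1700 from Vendor N at 25 — need 200 more.
Vendor 6 (65): take the remaining 200 — done.
Vendor 10: unused.
Cost = 2200×20 + 1700×25 + 200×65 = 99500.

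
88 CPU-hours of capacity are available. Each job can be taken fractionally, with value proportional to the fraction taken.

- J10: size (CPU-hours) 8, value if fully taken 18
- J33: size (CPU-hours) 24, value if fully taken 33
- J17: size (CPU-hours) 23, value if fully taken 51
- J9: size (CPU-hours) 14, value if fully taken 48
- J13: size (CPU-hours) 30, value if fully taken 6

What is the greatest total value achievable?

Best value per unit of size first: J9 48/14≈3.43, J10 18/8≈2.25, J17 51/23≈2.22, J33 33/24≈1.38, J13 6/30≈0.2.
J9: take in full, 14 CPU-hours for value 48 → 74 left.
J10: take in full, 8 CPU-hours for value 18 → 66 left.
Take all of J17 (23 CPU-hours, value 51) → 43 CPU-hours left.
Take all of J33 (24 CPU-hours, value 33) → 19 CPU-hours left.
Fill the last 19 CPU-hours with part of J13: 19/30 of it earns 3.8.
Total value = 153.8.

153.8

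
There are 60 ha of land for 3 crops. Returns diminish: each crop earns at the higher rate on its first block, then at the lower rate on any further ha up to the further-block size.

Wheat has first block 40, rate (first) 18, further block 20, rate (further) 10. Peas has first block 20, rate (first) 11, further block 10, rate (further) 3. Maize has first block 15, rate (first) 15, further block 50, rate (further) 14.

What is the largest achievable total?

1015

Treat each block as its own option and order by rate: Wheat/T1 18 > Maize/T1 15 > Maize/T2 14 > Peas/T1 11 > Wheat/T2 10 > Peas/T2 3.
Wheat/T1 (18): +40 — 20 left.
Maize T1 at 15: fill all 15 — 5 left.
Maize/T2: +5 of 50 at 14; pool empty.
Total = 18×40 + 15×15 + 14×5 = 1015.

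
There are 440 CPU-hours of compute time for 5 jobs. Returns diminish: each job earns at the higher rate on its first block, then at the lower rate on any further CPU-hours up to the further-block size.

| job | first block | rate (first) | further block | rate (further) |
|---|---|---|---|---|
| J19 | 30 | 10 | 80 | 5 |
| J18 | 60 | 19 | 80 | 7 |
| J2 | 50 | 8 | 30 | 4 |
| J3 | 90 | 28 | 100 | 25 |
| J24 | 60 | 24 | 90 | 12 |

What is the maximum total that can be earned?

9060

Order all 10 blocks by rate: J3/first 28 > J3/second 25 > J24/first 24 > J18/first 19 > J24/second 12 > J19/first 10 > J2/first 8 > J18/second 7 > J19/second 5 > J2/second 4.
Fill J3 first block (90 at 28) — 350 left.
Fill J3 second block (100 at 25) — 250 left.
J24 first at 24: fill all 60 — 190 left.
J18/first (19): +60 — 130 left.
J24 second at 12: fill all 90 — 40 left.
J19 first at 10: fill all 30 — 10 left.
J2 first at 8: only 10 left, fill 10.
Total = 28×90 + 25×100 + 24×60 + 19×60 + 12×90 + 10×30 + 8×10 = 9060.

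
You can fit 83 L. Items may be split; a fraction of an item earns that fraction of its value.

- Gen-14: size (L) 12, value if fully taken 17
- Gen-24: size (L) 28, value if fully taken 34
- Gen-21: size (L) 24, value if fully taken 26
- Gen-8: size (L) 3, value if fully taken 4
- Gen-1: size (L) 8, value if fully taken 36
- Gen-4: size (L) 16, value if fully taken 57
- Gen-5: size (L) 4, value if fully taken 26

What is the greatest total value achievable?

187

Rank by value-to-size ratio: Gen-5 26/4≈6.5, Gen-1 36/8≈4.5, Gen-4 57/16≈3.56, Gen-14 17/12≈1.42, Gen-8 4/3≈1.33, Gen-24 34/28≈1.21, Gen-21 26/24≈1.08.
Gen-5: take in full, 4 L for value 26 ; 79 left.
Take all of Gen-1 (8 L, value 36) ; 71 L left.
All 16 L of Gen-4 fit (value 57) ; 55 remain.
Take all of Gen-14 (12 L, value 17) ; 43 L left.
All 3 L of Gen-8 fit (value 4) ; 40 remain.
Gen-24: take in full, 28 L for value 34 ; 12 left.
12 L left: a 12/24 share of Gen-21 gives 26×12/24 = 13.
Total value = 187.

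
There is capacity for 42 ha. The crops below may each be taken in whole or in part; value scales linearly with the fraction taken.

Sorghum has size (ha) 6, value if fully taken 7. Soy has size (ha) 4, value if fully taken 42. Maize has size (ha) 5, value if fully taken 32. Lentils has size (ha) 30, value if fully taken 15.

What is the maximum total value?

Sort by value density: Soy 42/4≈10.5, Maize 32/5≈6.4, Sorghum 7/6≈1.17, Lentils 15/30≈0.5.
All 4 ha of Soy fit (value 42) — 38 remain.
Maize: take in full, 5 ha for value 32 — 33 left.
Take all of Sorghum (6 ha, value 7) — 27 ha left.
Only 27 ha remain; take 27/30 of Lentils for value 15×27/30 = 13.5.
Total value = 94.5.

94.5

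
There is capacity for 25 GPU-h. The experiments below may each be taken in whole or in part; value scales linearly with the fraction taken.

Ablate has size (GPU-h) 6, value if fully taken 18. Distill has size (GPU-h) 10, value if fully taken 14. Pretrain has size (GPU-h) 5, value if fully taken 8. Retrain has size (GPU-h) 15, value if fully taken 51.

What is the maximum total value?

Best value per unit of size first: Retrain 51/15≈3.4, Ablate 18/6≈3, Pretrain 8/5≈1.6, Distill 14/10≈1.4.
Take all of Retrain (15 GPU-h, value 51) ; 10 GPU-h left.
Take all of Ablate (6 GPU-h, value 18) ; 4 GPU-h left.
4 GPU-h left: a 4/5 share of Pretrain gives 8×4/5 = 6.4.
Total value = 75.4.

75.4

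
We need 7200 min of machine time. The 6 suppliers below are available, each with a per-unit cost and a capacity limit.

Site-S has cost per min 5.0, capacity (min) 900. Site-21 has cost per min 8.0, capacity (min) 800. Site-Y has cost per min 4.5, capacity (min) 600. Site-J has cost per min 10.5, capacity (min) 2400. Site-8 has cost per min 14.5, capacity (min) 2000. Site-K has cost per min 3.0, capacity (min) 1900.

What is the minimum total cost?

53200

Cheapest first:
Take 1900 from Site-K at 3.0 → need 5300 more.
Site-Y at 4.5: take all 600 min → 4700 still needed.
Site-S (5.0): use full 900 → 3800 min to go.
Take 800 from Site-21 at 8.0 → need 3000 more.
Site-J (10.5): use full 2400 → 600 min to go.
Site-8 at 14.5: take 600 of its 2000 → requirement met.
Cost = 1900×3.0 + 600×4.5 + 900×5.0 + 800×8.0 + 2400×10.5 + 600×14.5 = 53200.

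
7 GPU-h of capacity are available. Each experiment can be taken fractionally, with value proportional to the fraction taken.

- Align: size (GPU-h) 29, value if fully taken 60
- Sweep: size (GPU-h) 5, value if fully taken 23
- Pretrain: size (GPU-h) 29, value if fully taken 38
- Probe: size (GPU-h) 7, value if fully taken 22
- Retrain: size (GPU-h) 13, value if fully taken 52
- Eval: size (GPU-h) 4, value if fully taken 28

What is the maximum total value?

Rank by value-to-size ratio: Eval 28/4≈7, Sweep 23/5≈4.6, Retrain 52/13≈4, Probe 22/7≈3.14, Align 60/29≈2.07, Pretrain 38/29≈1.31.
Eval: take in full, 4 GPU-h for value 28 ; 3 left.
Fill the last 3 GPU-h with part of Sweep: 3/5 of it earns 13.8.
Total value = 41.8.

41.8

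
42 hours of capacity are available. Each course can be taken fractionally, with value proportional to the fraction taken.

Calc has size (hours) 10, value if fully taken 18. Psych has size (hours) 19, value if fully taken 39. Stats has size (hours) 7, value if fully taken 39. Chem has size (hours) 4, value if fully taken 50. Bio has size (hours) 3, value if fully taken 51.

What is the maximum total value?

Sort by value density: Bio 51/3≈17, Chem 50/4≈12.5, Stats 39/7≈5.57, Psych 39/19≈2.05, Calc 18/10≈1.8.
Take all of Bio (3 hours, value 51) ; 39 hours left.
All 4 hours of Chem fit (value 50) ; 35 remain.
All 7 hours of Stats fit (value 39) ; 28 remain.
All 19 hours of Psych fit (value 39) ; 9 remain.
Only 9 hours remain; take 9/10 of Calc for value 18×9/10 = 16.2.
Total value = 195.2.

195.2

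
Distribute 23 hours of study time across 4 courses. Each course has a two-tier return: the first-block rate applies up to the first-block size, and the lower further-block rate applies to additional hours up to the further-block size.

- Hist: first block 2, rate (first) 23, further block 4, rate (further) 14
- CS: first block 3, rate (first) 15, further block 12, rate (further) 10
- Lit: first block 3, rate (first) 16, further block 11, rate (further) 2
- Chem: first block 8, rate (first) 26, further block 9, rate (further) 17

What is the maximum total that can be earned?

Treat each block as its own option and order by rate: Chem/tier1 26 > Hist/tier1 23 > Chem/tier2 17 > Lit/tier1 16 > CS/tier1 15 > Hist/tier2 14 > CS/tier2 10 > Lit/tier2 2.
Chem tier1 at 26: fill all 8 ; 15 left.
Hist tier1 at 23: fill all 2 ; 13 left.
Fill Chem tier2 block (9 at 17) ; 4 left.
Lit/tier1 (16): +3 ; 1 left.
CS tier1 at 15: only 1 left, fill 1.
Total = 26×8 + 23×2 + 17×9 + 16×3 + 15×1 = 470.

470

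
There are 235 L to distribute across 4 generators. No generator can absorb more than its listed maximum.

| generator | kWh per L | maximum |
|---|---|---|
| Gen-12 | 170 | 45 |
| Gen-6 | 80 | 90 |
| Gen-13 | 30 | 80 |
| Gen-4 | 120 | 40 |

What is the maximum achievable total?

21450

Rank by kWh per L: Gen-12 170 > Gen-4 120 > Gen-6 80 > Gen-13 30.
Give Gen-12 45 to hit its cap of 45 — 190 left.
Give Gen-4 40 to hit its cap of 40 — 150 left.
Gen-6: +90 to 90 (cap) — 60 left.
Only 60 left; Gen-13 takes them to reach 60.
Total = 170×45 + 80×90 + 30×60 + 120×40 = 21450.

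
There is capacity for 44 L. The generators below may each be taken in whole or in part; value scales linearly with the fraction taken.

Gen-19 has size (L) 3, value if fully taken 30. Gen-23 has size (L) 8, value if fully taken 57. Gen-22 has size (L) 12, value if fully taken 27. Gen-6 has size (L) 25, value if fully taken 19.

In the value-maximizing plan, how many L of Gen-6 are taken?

21

Best value per unit of size first: Gen-19 30/3≈10, Gen-23 57/8≈7.12, Gen-22 27/12≈2.25, Gen-6 19/25≈0.76.
Take all of Gen-19 (3 L, value 30) → 41 L left.
Gen-23: take in full, 8 L for value 57 → 33 left.
Gen-22: take in full, 12 L for value 27 → 21 left.
Only 21 L remain; take 21/25 of Gen-6 for value 19×21/25 = 15.96.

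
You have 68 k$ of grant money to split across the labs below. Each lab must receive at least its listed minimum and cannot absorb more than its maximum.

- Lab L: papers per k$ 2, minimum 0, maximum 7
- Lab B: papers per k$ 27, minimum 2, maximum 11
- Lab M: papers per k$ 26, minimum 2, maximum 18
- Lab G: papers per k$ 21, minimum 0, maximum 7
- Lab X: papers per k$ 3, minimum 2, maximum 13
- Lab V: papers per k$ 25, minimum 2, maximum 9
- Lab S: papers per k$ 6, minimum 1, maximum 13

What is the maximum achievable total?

1245

Meeting every minimum uses 0+2+2+0+2+2+1 = 9 k$, leaving 59.
Rank by papers per k$: Lab B 27 > Lab M 26 > Lab V 25 > Lab G 21 > Lab S 6 > Lab X 3 > Lab L 2.
Lab B takes 9 more to reach its cap of 11 → 50 left.
Lab M takes 16 more to reach its cap of 18 → 34 left.
Lab V: +7 to 9 (cap) → 27 left.
Lab G takes 7 more to reach its cap of 7 → 20 left.
Lab S takes 12 more to reach its cap of 13 → 8 left.
Only 8 left; Lab X takes them to reach 10.
Total = 27×11 + 26×18 + 21×7 + 3×10 + 25×9 + 6×13 = 1245.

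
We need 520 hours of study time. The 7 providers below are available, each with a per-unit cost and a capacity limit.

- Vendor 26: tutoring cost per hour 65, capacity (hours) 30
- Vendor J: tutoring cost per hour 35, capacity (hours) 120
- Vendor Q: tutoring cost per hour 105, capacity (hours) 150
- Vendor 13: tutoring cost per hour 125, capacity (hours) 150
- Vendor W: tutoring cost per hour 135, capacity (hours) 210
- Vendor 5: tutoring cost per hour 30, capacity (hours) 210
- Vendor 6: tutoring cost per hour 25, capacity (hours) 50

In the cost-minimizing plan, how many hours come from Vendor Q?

Fill from the cheapest provider first.
Take 50 from Vendor 6 at 25 — need 470 more.
Vendor 5 (30): use full 210 — 260 hours to go.
Take 120 from Vendor J at 35 — need 140 more.
Vendor 26 (65): use full 30 — 110 hours to go.
Vendor Q (105): take the remaining 110 — done.
Vendor 13, Vendor W: unused.

110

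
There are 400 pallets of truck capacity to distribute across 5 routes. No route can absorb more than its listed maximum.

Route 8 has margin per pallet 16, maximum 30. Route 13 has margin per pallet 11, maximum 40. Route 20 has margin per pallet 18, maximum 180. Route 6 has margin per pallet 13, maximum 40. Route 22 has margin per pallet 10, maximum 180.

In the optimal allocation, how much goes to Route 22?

Order the routes by margin per pallet: Route 20 18 > Route 8 16 > Route 6 13 > Route 13 11 > Route 22 10.
Route 20 takes 180 to reach its cap of 180 → 220 left.
Route 8: +30 to 30 (cap) → 190 left.
Route 6 takes 40 to reach its cap of 40 → 150 left.
Route 13 takes 40 to reach its cap of 40 → 110 left.
Route 22: +110 (room for 180) → 110. Pool exhausted.

110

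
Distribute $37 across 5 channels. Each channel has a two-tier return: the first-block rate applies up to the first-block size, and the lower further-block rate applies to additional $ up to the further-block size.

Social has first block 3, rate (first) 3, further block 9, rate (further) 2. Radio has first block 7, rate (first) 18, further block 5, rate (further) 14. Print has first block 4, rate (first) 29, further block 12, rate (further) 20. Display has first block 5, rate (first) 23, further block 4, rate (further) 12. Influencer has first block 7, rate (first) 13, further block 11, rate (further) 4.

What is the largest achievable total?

719

Treat each block as its own option and order by rate: Print/T1 29 > Display/T1 23 > Print/T2 20 > Radio/T1 18 > Radio/T2 14 > Influencer/T1 13 > Display/T2 12 > Influencer/T2 4 > Social/T1 3 > Social/T2 2.
Print/T1 (29): +4 ; 33 left.
Display T1 at 23: fill all 5 ; 28 left.
Print T2 at 20: fill all 12 ; 16 left.
Radio T1 at 18: fill all 7 ; 9 left.
Fill Radio T2 block (5 at 14) ; 4 left.
Influencer T1 at 13: only 4 left, fill 4.
Total = 29×4 + 23×5 + 20×12 + 18×7 + 14×5 + 13×4 = 719.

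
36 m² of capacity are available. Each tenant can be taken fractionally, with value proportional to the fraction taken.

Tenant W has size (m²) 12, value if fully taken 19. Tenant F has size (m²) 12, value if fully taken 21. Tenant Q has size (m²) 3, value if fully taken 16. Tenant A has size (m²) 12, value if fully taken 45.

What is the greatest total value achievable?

Sort by value density: Tenant Q 16/3≈5.33, Tenant A 45/12≈3.75, Tenant F 21/12≈1.75, Tenant W 19/12≈1.58.
Take all of Tenant Q (3 m², value 16) — 33 m² left.
Tenant A: take in full, 12 m² for value 45 — 21 left.
Tenant F: take in full, 12 m² for value 21 — 9 left.
Fill the last 9 m² with part of Tenant W: 9/12 of it earns 14.25.
Total value = 96.25.

96.25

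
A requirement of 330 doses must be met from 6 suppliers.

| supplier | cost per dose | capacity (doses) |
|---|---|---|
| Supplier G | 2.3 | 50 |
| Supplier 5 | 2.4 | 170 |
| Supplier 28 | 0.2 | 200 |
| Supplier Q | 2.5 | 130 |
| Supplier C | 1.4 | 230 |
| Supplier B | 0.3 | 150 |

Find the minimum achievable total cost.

Fill from the cheapest supplier first.
Supplier 28 (0.2): use full 200 ; 130 doses to go.
Supplier B (0.3): take the remaining 130 ; done.
Supplier C, Supplier G, Supplier 5, Supplier Q: unused.
Cost = 200×0.2 + 130×0.3 = 79.

79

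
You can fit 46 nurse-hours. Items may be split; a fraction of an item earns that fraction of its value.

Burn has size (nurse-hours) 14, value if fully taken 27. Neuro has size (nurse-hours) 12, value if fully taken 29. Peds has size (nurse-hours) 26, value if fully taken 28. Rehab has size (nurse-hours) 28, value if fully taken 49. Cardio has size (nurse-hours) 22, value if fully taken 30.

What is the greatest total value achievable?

Best value per unit of size first: Neuro 29/12≈2.42, Burn 27/14≈1.93, Rehab 49/28≈1.75, Cardio 30/22≈1.36, Peds 28/26≈1.08.
Neuro: take in full, 12 nurse-hours for value 29 — 34 left.
Take all of Burn (14 nurse-hours, value 27) — 20 nurse-hours left.
Only 20 nurse-hours remain; take 20/28 of Rehab for value 49×20/28 = 35.
Total value = 91.

91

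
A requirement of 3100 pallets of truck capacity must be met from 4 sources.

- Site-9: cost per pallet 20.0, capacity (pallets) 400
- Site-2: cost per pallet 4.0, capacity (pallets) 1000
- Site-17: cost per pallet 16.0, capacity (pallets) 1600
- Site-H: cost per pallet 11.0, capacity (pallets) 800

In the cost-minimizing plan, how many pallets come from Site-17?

Fill from the cheapest source first.
Site-2 (4.0): use full 1000 ; 2100 pallets to go.
Site-H (11.0): use full 800 ; 1300 pallets to go.
Take 1300 from Site-17 at 16.0 to finish.
Site-9: unused.

1300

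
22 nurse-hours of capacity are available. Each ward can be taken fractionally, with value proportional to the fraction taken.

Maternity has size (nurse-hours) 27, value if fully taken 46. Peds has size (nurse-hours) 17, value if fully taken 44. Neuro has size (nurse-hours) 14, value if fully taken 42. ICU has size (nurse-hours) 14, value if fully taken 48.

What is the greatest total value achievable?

72

Best value per unit of size first: ICU 48/14≈3.43, Neuro 42/14≈3, Peds 44/17≈2.59, Maternity 46/27≈1.7.
Take all of ICU (14 nurse-hours, value 48) — 8 nurse-hours left.
Fill the last 8 nurse-hours with part of Neuro: 8/14 of it earns 24.
Total value = 72.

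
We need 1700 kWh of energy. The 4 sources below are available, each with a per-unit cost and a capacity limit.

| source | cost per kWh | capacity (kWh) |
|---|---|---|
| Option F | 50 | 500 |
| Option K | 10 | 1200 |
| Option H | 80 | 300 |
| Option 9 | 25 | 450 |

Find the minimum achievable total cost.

Use sources in increasing cost order.
Take 1200 from Option K at 10 — need 500 more.
Option 9 (25): use full 450 — 50 kWh to go.
Take 50 from Option F at 50 to finish.
Option H: unused.
Cost = 1200×10 + 450×25 + 50×50 = 25750.

25750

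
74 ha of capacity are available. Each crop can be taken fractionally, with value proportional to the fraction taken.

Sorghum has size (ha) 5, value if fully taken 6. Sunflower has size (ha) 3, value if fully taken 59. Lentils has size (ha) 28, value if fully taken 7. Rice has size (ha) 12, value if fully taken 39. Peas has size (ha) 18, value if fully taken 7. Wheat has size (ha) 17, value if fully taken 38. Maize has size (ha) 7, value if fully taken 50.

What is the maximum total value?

202

Sort by value density: Sunflower 59/3≈19.7, Maize 50/7≈7.14, Rice 39/12≈3.25, Wheat 38/17≈2.24, Sorghum 6/5≈1.2, Peas 7/18≈0.389, Lentils 7/28≈0.25.
All 3 ha of Sunflower fit (value 59) — 71 remain.
All 7 ha of Maize fit (value 50) — 64 remain.
All 12 ha of Rice fit (value 39) — 52 remain.
Wheat: take in full, 17 ha for value 38 — 35 left.
Take all of Sorghum (5 ha, value 6) — 30 ha left.
Peas: take in full, 18 ha for value 7 — 12 left.
Fill the last 12 ha with part of Lentils: 12/28 of it earns 3.
Total value = 202.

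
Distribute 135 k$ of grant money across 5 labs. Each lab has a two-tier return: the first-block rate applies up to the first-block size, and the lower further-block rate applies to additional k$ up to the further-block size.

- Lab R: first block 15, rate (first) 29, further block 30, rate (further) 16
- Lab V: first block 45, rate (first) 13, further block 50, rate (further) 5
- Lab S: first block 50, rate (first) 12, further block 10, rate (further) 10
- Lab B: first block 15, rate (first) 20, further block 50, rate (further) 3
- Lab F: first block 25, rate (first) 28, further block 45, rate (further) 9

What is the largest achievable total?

Order all 10 blocks by rate: Lab R/tier1 29 > Lab F/tier1 28 > Lab B/tier1 20 > Lab R/tier2 16 > Lab V/tier1 13 > Lab S/tier1 12 > Lab S/tier2 10 > Lab F/tier2 9 > Lab V/tier2 5 > Lab B/tier2 3.
Lab R tier1 at 29: fill all 15 — 120 left.
Lab F/tier1 (28): +25 — 95 left.
Lab B tier1 at 20: fill all 15 — 80 left.
Lab R tier2 at 16: fill all 30 — 50 left.
Lab V/tier1 (13): +45 — 5 left.
Lab S tier1 at 12: only 5 left, fill 5.
Total = 29×15 + 28×25 + 20×15 + 16×30 + 13×45 + 12×5 = 2560.

2560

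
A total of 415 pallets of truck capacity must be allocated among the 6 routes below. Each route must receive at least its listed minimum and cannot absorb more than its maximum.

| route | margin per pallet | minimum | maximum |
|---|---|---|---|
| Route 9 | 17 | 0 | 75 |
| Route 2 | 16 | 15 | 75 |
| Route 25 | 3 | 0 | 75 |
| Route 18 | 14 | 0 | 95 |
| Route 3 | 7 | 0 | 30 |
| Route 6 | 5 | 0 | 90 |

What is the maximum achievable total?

4615

Meeting every minimum uses 0+15+0+0+0+0 = 15 pallets, leaving 400.
Rank by margin per pallet: Route 9 17 > Route 2 16 > Route 18 14 > Route 3 7 > Route 6 5 > Route 25 3.
Route 9: +75 to 75 (cap) — 325 left.
Route 2: +60 to 75 (cap) — 265 left.
Give Route 18 95 more to hit its cap of 95 — 170 left.
Give Route 3 30 more to hit its cap of 30 — 140 left.
Route 6 takes 90 more to reach its cap of 90 — 50 left.
Route 25: +50 (room for 75) → 50. Pool exhausted.
Total = 17×75 + 16×75 + 3×50 + 14×95 + 7×30 + 5×90 = 4615.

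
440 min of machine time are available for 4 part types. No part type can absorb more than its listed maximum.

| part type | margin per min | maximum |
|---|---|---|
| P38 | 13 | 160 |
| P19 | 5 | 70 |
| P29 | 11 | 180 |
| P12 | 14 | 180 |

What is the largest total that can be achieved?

Order the part types by margin per min: P12 14 > P38 13 > P29 11 > P19 5.
P12 takes 180 to reach its cap of 180 → 260 left.
Give P38 160 to hit its cap of 160 → 100 left.
Only 100 left; P29 takes them to reach 100.
Total = 13×160 + 11×100 + 14×180 = 5700.

5700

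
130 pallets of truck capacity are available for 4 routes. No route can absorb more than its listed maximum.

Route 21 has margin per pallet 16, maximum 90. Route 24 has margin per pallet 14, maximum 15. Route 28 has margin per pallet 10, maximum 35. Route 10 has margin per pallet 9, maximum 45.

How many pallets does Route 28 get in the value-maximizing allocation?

Order the routes by margin per pallet: Route 21 16 > Route 24 14 > Route 28 10 > Route 10 9.
Route 21 takes 90 to reach its cap of 90 — 40 left.
Give Route 24 15 to hit its cap of 15 — 25 left.
Route 28 has room for 35 but only 25 remain, so it gets 25.

25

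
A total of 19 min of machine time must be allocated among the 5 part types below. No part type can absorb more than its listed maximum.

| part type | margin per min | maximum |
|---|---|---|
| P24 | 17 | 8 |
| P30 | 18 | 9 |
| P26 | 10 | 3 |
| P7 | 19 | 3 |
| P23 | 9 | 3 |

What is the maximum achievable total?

338

Highest margin per min first: P7 19 > P30 18 > P24 17 > P26 10 > P23 9.
P7 takes 3 to reach its cap of 3 → 16 left.
P30 takes 9 to reach its cap of 9 → 7 left.
Only 7 left; P24 takes them to reach 7.
Total = 17×7 + 18×9 + 19×3 = 338.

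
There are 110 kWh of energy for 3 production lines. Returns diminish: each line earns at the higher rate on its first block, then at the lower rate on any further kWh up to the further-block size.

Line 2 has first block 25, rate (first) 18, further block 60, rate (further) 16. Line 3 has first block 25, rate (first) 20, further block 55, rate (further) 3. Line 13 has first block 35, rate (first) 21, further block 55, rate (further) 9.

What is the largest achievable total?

2085

Treat each block as its own option and order by rate: Line 13/first 21 > Line 3/first 20 > Line 2/first 18 > Line 2/second 16 > Line 13/second 9 > Line 3/second 3.
Line 13/first (21): +35 ; 75 left.
Line 3 first at 20: fill all 25 ; 50 left.
Line 2 first at 18: fill all 25 ; 25 left.
Line 2 second at 16: only 25 left, fill 25.
Total = 21×35 + 20×25 + 18×25 + 16×25 = 2085.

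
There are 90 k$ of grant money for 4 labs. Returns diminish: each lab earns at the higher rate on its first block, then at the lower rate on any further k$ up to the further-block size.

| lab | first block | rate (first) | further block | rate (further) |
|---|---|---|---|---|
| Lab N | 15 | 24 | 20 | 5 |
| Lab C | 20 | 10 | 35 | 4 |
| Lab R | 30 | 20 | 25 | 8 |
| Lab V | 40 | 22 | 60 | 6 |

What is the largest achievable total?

1890

Order all 8 blocks by rate: Lab N/T1 24 > Lab V/T1 22 > Lab R/T1 20 > Lab C/T1 10 > Lab R/T2 8 > Lab V/T2 6 > Lab N/T2 5 > Lab C/T2 4.
Lab N T1 at 24: fill all 15 ; 75 left.
Fill Lab V T1 block (40 at 22) ; 35 left.
Lab R T1 at 20: fill all 30 ; 5 left.
Lab C/T1: +5 of 20 at 10; pool empty.
Total = 24×15 + 22×40 + 20×30 + 10×5 = 1890.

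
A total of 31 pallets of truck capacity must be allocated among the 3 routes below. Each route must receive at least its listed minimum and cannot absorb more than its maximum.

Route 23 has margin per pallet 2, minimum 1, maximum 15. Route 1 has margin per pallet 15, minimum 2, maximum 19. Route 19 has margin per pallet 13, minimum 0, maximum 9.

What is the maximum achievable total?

Meeting every minimum uses 1+2+0 = 3 pallets, leaving 28.
Order the routes by margin per pallet: Route 1 15 > Route 19 13 > Route 23 2.
Give Route 1 17 more to hit its cap of 19 ; 11 left.
Give Route 19 9 more to hit its cap of 9 ; 2 left.
Only 2 left; Route 23 takes them to reach 3.
Total = 2×3 + 15×19 + 13×9 = 408.

408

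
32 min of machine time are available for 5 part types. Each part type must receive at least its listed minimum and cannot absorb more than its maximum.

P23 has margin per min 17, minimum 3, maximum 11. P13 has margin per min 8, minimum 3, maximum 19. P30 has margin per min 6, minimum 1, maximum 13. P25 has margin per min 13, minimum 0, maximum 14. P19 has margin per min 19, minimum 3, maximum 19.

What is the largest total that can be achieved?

544

Meeting every minimum uses 3+3+1+0+3 = 10 min, leaving 22.
Rank by margin per min: P19 19 > P23 17 > P25 13 > P13 8 > P30 6.
P19 takes 16 more to reach its cap of 19 — 6 left.
P23 has room for 8 more but only 6 remain, so it gets 9.
Total = 17×9 + 8×3 + 6×1 + 19×19 = 544.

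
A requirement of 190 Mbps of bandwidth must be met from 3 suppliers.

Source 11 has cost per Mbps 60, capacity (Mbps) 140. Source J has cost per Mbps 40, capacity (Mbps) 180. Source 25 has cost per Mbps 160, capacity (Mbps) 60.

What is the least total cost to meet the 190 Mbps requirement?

7800

Use suppliers in increasing cost order.
Take 180 from Source J at 40 → need 10 more.
Source 11 (60): take the remaining 10 → done.
Source 25: unused.
Cost = 180×40 + 10×60 = 7800.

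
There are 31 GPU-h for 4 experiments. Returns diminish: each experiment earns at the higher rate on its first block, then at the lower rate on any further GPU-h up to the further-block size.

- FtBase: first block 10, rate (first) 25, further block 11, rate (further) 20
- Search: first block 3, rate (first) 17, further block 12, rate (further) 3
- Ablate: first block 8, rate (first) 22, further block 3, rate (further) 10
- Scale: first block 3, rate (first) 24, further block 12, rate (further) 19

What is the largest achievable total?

Order all 8 blocks by rate: FtBase/first 25 > Scale/first 24 > Ablate/first 22 > FtBase/second 20 > Scale/second 19 > Search/first 17 > Ablate/second 10 > Search/second 3.
FtBase/first (25): +10 → 21 left.
Scale first at 24: fill all 3 → 18 left.
Fill Ablate first block (8 at 22) → 10 left.
FtBase second at 20: only 10 left, fill 10.
Total = 25×10 + 24×3 + 22×8 + 20×10 = 698.

698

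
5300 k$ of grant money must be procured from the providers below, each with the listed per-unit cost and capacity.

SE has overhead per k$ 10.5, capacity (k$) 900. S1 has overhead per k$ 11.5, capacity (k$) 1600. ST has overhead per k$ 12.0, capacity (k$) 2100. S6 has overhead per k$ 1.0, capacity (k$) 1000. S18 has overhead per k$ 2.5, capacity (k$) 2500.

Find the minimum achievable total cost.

Cheapest first:
Take 1000 from S6 at 1.0 ; need 4300 more.
S18 at 2.5: take all 2500 k$ ; 1800 still needed.
Take 900 from SE at 10.5 ; need 900 more.
S1 at 11.5: take 900 of its 1600 ; requirement met.
ST: unused.
Cost = 1000×1.0 + 2500×2.5 + 900×10.5 + 900×11.5 = 27050.

27050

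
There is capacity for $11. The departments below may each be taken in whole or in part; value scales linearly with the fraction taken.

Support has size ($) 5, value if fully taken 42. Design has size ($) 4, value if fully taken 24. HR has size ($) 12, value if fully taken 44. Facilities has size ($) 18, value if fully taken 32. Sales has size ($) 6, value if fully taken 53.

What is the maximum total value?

95

Rank by value-to-size ratio: Sales 53/6≈8.83, Support 42/5≈8.4, Design 24/4≈6, HR 44/12≈3.67, Facilities 32/18≈1.78.
Take all of Sales (6 $, value 53) — 5 $ left.
Take all of Support (5 $, value 42) — 0 $ left.
Total value = 95.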